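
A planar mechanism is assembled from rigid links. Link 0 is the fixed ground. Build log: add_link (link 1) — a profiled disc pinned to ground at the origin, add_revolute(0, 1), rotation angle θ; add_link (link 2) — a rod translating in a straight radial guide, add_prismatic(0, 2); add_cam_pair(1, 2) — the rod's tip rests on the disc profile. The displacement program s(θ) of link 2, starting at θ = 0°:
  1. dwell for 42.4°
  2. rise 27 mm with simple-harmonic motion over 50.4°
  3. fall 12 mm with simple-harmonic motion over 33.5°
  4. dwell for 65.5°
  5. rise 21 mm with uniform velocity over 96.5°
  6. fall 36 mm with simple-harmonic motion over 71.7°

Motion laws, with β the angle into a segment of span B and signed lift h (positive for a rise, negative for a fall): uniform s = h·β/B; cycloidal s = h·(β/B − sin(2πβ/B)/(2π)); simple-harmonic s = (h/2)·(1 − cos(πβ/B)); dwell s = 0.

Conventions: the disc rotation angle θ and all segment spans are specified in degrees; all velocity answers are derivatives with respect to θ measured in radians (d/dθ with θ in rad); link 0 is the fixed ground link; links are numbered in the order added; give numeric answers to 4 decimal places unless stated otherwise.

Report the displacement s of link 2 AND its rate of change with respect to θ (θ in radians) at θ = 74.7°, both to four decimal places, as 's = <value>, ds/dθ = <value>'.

seg 1 [0°–42.4°] dwell: s stays 0.0000
seg 2 [42.4°–92.8°] simple-harmonic, h=27: θ=74.7° here. β=32.3, B=50.4. 27/2·(1 − cos(π·0.6409)) = 19.2815 → s = 19.2815
velocity in seg [42.4°–92.8°] (simple-harmonic), θ in radians: β = 32.3° = 0.5637 rad, B = 50.4° = 0.8796 rad; ds/dθ = (πh/(2B)) sin(πβ/B) = (π·27/(2·0.8796)) sin(π·0.6409) = 43.569123 mm/rad

s = 19.2815, ds/dθ = 43.5691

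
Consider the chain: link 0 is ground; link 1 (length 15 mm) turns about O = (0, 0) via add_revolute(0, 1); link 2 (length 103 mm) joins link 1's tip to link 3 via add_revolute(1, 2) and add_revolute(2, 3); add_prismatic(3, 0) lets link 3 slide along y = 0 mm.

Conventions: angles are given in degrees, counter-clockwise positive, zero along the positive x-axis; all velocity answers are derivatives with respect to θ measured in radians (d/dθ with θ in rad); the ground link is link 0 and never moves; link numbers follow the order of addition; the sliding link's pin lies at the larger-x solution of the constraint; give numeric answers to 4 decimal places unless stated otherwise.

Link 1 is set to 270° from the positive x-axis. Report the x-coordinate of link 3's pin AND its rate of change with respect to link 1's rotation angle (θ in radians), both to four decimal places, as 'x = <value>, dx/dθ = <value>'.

geometry: r = 15 mm, L = 103 mm, e = 0 mm
crank pin P = (r cos θ, r sin θ) = (-0.000000, -15.000000)
h = r sin θ − e = -15.000000 − 0 = -15.000000
x = r cos θ + √(L² − h²) = -0.000000 + 101.901914 = 101.901914
dx/dθ = −r sin θ − h·r cos θ/√(L² − h²) (θ in radians; h = -15.000000) = 15.000000

x = 101.9019, dx/dθ = 15.0000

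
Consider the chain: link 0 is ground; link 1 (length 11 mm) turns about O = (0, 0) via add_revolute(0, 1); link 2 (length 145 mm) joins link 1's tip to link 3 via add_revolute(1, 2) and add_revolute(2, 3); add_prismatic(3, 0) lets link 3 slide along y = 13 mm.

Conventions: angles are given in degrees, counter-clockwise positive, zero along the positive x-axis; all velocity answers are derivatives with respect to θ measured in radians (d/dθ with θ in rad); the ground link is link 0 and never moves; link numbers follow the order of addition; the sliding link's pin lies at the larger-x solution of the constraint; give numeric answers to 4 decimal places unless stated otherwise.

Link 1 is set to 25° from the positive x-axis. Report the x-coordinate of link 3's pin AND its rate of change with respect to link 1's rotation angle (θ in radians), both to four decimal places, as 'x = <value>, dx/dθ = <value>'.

geometry: r = 11 mm, L = 145 mm, e = 13 mm
crank pin P = (r cos θ, r sin θ) = (9.969386, 4.648801)
h = r sin θ − e = 4.648801 − 13 = -8.351199
x = r cos θ + √(L² − h²) = 9.969386 + 144.759309 = 154.728694
dx/dθ = −r sin θ − h·r cos θ/√(L² − h²) (θ in radians; h = -8.351199) = -4.073665

x = 154.7287, dx/dθ = -4.0737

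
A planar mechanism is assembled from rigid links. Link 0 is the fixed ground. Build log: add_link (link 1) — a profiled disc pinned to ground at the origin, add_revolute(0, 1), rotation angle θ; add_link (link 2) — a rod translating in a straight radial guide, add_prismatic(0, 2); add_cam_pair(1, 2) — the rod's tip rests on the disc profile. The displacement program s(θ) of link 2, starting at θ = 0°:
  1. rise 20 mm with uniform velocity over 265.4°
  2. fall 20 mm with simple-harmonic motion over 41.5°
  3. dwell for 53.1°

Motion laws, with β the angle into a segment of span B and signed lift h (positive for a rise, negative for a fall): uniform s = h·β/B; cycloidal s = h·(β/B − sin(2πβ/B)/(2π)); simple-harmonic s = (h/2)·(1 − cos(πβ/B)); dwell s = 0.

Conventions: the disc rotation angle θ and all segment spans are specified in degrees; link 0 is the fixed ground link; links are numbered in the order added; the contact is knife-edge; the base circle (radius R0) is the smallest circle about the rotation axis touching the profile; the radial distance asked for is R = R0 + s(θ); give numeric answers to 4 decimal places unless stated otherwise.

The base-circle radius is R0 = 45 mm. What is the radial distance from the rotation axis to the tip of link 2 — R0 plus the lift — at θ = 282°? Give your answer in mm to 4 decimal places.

seg 1 [0°–265.4°] uniform, h=20: full span → s += 20 → s = 20.0000
seg 2 [265.4°–306.9°] simple-harmonic, h=-20: θ=282° here. β=16.6, B=41.5. -20/2·(1 − cos(π·0.4000)) = -6.9098 → s = 13.0902
R = R0 + s = 45 + 13.0902 = 58.0902

58.0902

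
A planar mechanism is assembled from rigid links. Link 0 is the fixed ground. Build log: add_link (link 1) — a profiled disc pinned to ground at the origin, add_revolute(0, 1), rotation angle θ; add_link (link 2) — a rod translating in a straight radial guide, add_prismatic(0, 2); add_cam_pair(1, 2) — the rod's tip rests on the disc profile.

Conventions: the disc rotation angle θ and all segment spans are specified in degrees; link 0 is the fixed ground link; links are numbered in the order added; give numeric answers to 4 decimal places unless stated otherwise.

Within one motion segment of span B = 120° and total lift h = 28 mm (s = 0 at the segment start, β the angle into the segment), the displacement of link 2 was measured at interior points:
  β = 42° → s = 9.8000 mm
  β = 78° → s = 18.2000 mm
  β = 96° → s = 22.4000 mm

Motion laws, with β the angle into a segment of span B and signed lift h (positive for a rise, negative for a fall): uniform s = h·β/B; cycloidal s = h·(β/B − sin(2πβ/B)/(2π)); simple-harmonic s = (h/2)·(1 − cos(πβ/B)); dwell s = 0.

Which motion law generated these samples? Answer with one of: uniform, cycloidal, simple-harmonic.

candidates at β/B = r: uniform s = h·r (linear in β); cycloidal s = h·(r − sin(2πr)/(2π)); simple-harmonic s = (h/2)(1 − cos(πr))
β=42°: printed 9.8000 | uniform 9.8000, cycloidal 6.1947, simple-harmonic 7.6441
β=78°: printed 18.2000 | uniform 18.2000, cycloidal 21.8053, simple-harmonic 20.3559
β=96°: printed 22.4000 | uniform 22.4000, cycloidal 26.6382, simple-harmonic 25.3262
only one law matches every sample → uniform

uniform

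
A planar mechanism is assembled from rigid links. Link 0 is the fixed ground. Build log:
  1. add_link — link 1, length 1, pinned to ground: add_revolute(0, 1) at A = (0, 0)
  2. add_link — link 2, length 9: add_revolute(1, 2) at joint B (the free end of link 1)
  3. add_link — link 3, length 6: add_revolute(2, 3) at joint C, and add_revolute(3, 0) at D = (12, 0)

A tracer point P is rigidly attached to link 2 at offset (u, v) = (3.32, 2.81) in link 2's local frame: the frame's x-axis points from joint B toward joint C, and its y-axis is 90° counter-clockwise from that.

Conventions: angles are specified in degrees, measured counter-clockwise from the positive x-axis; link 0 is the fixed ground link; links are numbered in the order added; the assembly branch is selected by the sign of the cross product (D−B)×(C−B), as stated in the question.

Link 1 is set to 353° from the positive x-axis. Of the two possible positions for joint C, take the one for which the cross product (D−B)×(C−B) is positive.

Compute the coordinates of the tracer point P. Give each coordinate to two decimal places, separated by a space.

A=(0,0), D=(12.00,0)
B = A + 1.00·(cos353°, sin353°) = (0.9925, -0.1219)
|BD| = 11.0081
circle(B,9.00) ∩ circle(D,6.00): a=7.5480, h=4.9018
  candidates: C₊=(8.4858,4.8632) cross=53.960; C₋=(8.5944,-4.9398) cross=-53.960
  branch + wants cross > 0 → take C=(8.4858,4.8632) (cross=53.960)
ex = (C−B)/|BC| = (0.8326,0.5539); ey = (-0.5539,0.8326)
P = B + 3.32·ex + 2.81·ey = (2.2003,4.0566)

2.20 4.06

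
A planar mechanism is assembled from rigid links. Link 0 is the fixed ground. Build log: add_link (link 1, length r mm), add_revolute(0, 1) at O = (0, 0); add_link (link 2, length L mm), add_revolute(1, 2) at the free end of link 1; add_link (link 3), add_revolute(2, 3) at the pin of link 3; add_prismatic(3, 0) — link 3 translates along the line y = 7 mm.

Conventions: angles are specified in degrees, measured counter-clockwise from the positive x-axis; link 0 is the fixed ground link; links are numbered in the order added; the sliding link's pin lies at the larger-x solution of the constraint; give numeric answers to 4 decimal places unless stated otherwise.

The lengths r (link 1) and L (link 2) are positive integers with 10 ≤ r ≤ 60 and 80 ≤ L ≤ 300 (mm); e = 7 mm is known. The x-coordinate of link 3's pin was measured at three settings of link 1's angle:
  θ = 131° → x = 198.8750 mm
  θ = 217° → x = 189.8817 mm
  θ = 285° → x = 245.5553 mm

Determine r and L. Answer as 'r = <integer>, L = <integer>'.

constraint per measurement: (x − r cos θ)² + (r sin θ − e)² = L²
subtracting the θ₁ and θ₂ equations cancels the r² and L² terms:
r = (x₁² − x₂²) / (2[(x₁cos θ₁ + e sin θ₁) − (x₂cos θ₂ + e sin θ₂)]) = 57.0005 → r = 57
L² = (x₁ − r cos θ₁)² + (r sin θ₁ − e)² = 57121.0137 → L = 239.0000 → L = 239
check at θ₃=285°: x = 245.5553 (printed 245.5553) ✓

r = 57, L = 239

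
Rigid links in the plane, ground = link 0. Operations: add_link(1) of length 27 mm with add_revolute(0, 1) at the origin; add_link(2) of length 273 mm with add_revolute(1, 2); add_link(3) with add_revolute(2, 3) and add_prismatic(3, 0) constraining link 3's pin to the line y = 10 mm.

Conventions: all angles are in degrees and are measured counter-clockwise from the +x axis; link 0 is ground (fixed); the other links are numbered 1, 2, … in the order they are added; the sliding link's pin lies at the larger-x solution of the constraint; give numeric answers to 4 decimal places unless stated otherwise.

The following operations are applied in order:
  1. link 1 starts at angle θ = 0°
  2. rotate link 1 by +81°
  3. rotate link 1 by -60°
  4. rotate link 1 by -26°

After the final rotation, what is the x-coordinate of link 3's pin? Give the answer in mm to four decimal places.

geometry: r = 27 mm, L = 273 mm, e = 10 mm; θ starts at 0°
rotate link 1 by +81°: θ ← 0° +81° = 81°
rotate link 1 by -60°: θ ← 81° -60° = 21°
rotate link 1 by -26°: θ ← 21° -26° = -5°
crank pin P = (r cos θ, r sin θ) = (26.897257, -2.353205)
h = r sin θ − e = -2.353205 − 10 = -12.353205
x = r cos θ + √(L² − h²) = 26.897257 + 272.720367 = 299.617623

299.6176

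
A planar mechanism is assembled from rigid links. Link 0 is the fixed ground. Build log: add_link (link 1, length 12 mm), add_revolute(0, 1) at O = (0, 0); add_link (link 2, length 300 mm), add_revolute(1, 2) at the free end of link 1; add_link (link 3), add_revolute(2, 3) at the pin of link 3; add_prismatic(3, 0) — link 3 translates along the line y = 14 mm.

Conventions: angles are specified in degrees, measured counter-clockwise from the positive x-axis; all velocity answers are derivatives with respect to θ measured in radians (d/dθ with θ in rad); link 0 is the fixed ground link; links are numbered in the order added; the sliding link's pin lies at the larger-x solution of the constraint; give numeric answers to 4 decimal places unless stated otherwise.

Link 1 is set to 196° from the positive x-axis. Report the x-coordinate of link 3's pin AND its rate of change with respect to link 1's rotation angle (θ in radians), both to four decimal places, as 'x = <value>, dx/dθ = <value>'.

geometry: r = 12 mm, L = 300 mm, e = 14 mm
crank pin P = (r cos θ, r sin θ) = (-11.535140, -3.307648)
h = r sin θ − e = -3.307648 − 14 = -17.307648
x = r cos θ + √(L² − h²) = -11.535140 + 299.500326 = 287.965186
dx/dθ = −r sin θ − h·r cos θ/√(L² − h²) (θ in radians; h = -17.307648) = 2.641051

x = 287.9652, dx/dθ = 2.6411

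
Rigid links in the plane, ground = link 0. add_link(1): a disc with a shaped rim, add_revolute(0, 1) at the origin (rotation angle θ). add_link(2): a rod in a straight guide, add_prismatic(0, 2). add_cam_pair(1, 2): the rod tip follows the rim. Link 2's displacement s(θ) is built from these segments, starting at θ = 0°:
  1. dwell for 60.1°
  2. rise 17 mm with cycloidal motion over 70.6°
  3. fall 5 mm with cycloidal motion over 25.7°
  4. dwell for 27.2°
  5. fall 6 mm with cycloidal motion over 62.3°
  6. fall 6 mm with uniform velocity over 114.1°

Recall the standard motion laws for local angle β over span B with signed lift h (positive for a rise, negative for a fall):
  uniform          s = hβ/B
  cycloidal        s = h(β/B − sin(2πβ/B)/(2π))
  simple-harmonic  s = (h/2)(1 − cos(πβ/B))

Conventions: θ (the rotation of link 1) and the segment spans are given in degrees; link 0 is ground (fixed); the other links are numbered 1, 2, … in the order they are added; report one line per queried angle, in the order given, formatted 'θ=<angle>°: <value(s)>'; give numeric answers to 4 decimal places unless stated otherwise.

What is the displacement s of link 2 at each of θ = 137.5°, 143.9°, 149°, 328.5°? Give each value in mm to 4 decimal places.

segment 1 (0° to 60.1°, dwell): s unchanged at 0.0000
segment 2 (60.1° to 130.7°, cycloidal, h = 17) is passed completely: s = 0.0000 + (17) = 17.0000
θ = 137.5° falls in segment 3 (130.7° to 156.4°, cycloidal, h = -5): β = 137.5 − 130.7 = 6.8°, B = 25.7°; Δs = -5·(0.2646 − sin(2π·0.2646)/(2π)) = -0.5305; s = 17.0000 − 0.5305 = 16.4695
θ = 143.9° falls in segment 3 (130.7° to 156.4°, cycloidal, h = -5): β = 143.9 − 130.7 = 13.2°, B = 25.7°; Δs = -5·(0.5136 − sin(2π·0.5136)/(2π)) = -2.6361; s = 17.0000 − 2.6361 = 14.3639
θ = 149° falls in segment 3 (130.7° to 156.4°, cycloidal, h = -5): β = 149 − 130.7 = 18.3°, B = 25.7°; Δs = -5·(0.7121 − sin(2π·0.7121)/(2π)) = -4.3336; s = 17.0000 − 4.3336 = 12.6664
segment 3 (130.7° to 156.4°, cycloidal, h = -5) is passed completely: s = 17.0000 + (-5) = 12.0000
segment 4 (156.4° to 183.6°, dwell): s unchanged at 12.0000
segment 5 (183.6° to 245.9°, cycloidal, h = -6) is passed completely: s = 12.0000 + (-6) = 6.0000
θ = 328.5° falls in segment 6 (245.9° to 360°, uniform, h = -6): β = 328.5 − 245.9 = 82.6°, B = 114.1°; Δs = -6·82.6/114.1 = -4.3436; s = 6.0000 − 4.3436 = 1.6564

θ=137.5°: 16.4695
θ=143.9°: 14.3639
θ=149°: 12.6664
θ=328.5°: 1.6564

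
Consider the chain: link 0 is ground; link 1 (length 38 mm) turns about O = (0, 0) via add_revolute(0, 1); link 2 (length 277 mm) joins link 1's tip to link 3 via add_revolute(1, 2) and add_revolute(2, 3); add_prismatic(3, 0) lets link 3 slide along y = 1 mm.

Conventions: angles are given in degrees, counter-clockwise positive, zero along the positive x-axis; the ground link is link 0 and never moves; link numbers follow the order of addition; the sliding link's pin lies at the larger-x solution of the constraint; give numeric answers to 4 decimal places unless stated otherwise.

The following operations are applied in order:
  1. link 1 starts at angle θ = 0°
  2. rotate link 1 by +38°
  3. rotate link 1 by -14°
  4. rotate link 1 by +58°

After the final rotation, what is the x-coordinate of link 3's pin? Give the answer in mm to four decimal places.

geometry: r = 38 mm, L = 277 mm, e = 1 mm; θ starts at 0°
rotate link 1 by +38°: θ ← 0° +38° = 38°
rotate link 1 by -14°: θ ← 38° -14° = 24°
rotate link 1 by +58°: θ ← 24° +58° = 82°
crank pin P = (r cos θ, r sin θ) = (5.288578, 37.630187)
h = r sin θ − e = 37.630187 − 1 = 36.630187
x = r cos θ + √(L² − h²) = 5.288578 + 274.567350 = 279.855927

279.8559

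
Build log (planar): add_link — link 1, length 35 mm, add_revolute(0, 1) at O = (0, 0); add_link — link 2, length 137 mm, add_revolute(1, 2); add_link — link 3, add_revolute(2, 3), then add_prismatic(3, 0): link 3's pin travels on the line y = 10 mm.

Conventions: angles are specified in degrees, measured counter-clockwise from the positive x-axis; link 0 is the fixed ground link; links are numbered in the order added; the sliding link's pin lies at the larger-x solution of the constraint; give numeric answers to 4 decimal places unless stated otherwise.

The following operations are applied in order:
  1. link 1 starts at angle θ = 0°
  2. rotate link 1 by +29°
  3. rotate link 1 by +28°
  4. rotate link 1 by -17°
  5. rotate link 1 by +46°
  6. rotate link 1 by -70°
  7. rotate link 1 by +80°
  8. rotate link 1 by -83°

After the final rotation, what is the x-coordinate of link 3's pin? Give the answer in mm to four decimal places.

geometry: r = 35 mm, L = 137 mm, e = 10 mm; θ starts at 0°
rotate link 1 by +29°: θ ← 0° +29° = 29°
rotate link 1 by +28°: θ ← 29° +28° = 57°
rotate link 1 by -17°: θ ← 57° -17° = 40°
rotate link 1 by +46°: θ ← 40° +46° = 86°
rotate link 1 by -70°: θ ← 86° -70° = 16°
rotate link 1 by +80°: θ ← 16° +80° = 96°
rotate link 1 by -83°: θ ← 96° -83° = 13°
crank pin P = (r cos θ, r sin θ) = (34.102952, 7.873287)
h = r sin θ − e = 7.873287 − 10 = -2.126713
x = r cos θ + √(L² − h²) = 34.102952 + 136.983492 = 171.086444

171.0864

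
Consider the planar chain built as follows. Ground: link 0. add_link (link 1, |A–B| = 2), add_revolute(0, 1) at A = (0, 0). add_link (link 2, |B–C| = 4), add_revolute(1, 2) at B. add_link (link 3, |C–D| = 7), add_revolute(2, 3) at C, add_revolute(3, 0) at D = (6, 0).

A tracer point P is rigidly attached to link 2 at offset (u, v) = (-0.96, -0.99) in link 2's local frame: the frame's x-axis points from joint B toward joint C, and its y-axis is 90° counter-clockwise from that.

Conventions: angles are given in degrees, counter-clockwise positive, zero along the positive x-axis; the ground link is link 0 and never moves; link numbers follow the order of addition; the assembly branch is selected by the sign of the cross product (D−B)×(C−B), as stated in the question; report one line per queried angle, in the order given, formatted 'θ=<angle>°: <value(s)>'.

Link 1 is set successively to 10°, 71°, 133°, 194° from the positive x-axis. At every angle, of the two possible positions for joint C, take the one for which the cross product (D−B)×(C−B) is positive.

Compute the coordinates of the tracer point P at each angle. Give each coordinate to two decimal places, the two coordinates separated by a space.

A=(0,0), D=(6.00,0)
θ=10°: B = A + 2.00·(cos10°, sin10°) = (1.9696, 0.3473)
θ=10°: |BD| = 4.0453
θ=10°: circle(B,4.00) ∩ circle(D,7.00): a=-2.0561, h=3.4311
θ=10°:   candidates: C₊=(0.2156,3.9422) cross=13.880; C₋=(-0.3735,-2.8946) cross=-13.880
θ=10°:   branch + wants cross > 0 → take C=(0.2156,3.9422) (cross=13.880)
θ=10°: ex = (C−B)/|BC| = (-0.4385,0.8987); ey = (-0.8987,-0.4385)
θ=10°: P = B + -0.96·ex + -0.99·ey = (3.2803,-0.0814)
θ=71°: B = A + 2.00·(cos71°, sin71°) = (0.6511, 1.8910)
θ=71°: |BD| = 5.6733
θ=71°: circle(B,4.00) ∩ circle(D,7.00): a=-0.0717, h=3.9994
θ=71°:   candidates: C₊=(1.9166,5.6856) cross=22.690; C₋=(-0.7495,-1.8557) cross=-22.690
θ=71°:   branch + wants cross > 0 → take C=(1.9166,5.6856) (cross=22.690)
θ=71°: ex = (C−B)/|BC| = (0.3164,0.9486); ey = (-0.9486,0.3164)
θ=71°: P = B + -0.96·ex + -0.99·ey = (1.2866,0.6671)
θ=133°: B = A + 2.00·(cos133°, sin133°) = (-1.3640, 1.4627)
θ=133°: |BD| = 7.5079
θ=133°: circle(B,4.00) ∩ circle(D,7.00): a=1.5562, h=3.6849
θ=133°:   candidates: C₊=(0.8803,4.7738) cross=27.665; C₋=(-0.5555,-2.4547) cross=-27.665
θ=133°:   branch + wants cross > 0 → take C=(0.8803,4.7738) (cross=27.665)
θ=133°: ex = (C−B)/|BC| = (0.5611,0.8278); ey = (-0.8278,0.5611)
θ=133°: P = B + -0.96·ex + -0.99·ey = (-1.0831,0.1126)
θ=194°: B = A + 2.00·(cos194°, sin194°) = (-1.9406, -0.4838)
θ=194°: |BD| = 7.9553
θ=194°: circle(B,4.00) ∩ circle(D,7.00): a=1.9036, h=3.5180
θ=194°:   candidates: C₊=(-0.2545,3.1434) cross=27.987; C₋=(0.1734,-3.8796) cross=-27.987
θ=194°:   branch + wants cross > 0 → take C=(-0.2545,3.1434) (cross=27.987)
θ=194°: ex = (C−B)/|BC| = (0.4215,0.9068); ey = (-0.9068,0.4215)
θ=194°: P = B + -0.96·ex + -0.99·ey = (-1.4475,-1.7717)

θ=10°: 3.28 -0.08
θ=71°: 1.29 0.67
θ=133°: -1.08 0.11
θ=194°: -1.45 -1.77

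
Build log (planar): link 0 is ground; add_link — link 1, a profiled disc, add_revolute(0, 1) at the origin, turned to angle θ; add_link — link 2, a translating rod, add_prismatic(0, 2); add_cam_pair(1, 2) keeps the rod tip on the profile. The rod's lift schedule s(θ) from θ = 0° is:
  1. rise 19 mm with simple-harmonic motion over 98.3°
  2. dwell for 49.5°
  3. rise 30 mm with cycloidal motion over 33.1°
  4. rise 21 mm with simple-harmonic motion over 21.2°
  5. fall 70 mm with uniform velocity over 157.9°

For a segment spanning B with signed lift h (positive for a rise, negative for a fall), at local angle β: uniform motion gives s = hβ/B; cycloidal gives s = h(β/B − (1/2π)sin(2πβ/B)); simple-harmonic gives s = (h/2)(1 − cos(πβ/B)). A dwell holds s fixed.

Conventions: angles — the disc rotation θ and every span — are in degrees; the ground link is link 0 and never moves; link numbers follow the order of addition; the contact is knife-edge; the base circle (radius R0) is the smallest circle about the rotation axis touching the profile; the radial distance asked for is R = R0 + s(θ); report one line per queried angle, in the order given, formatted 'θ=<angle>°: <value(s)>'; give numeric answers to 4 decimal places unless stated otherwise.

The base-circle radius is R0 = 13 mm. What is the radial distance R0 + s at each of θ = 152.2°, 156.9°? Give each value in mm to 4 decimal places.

seg 1 [0°–98.3°] simple-harmonic, h=19: full span → s += 19 → s = 19.0000
seg 2 [98.3°–147.8°] dwell: s stays 19.0000
seg 3 [147.8°–180.9°] cycloidal, h=30: θ=152.2° here. β=4.4, B=33.1. 30·(0.1329 − sin(2π·0.1329)/(2π)) = 0.4478 → s = 19.4478
seg 3 [147.8°–180.9°] cycloidal, h=30: θ=156.9° here. β=9.1, B=33.1. 30·(0.2749 − sin(2π·0.2749)/(2π)) = 3.5315 → s = 22.5315
θ=152.2°: R = R0 + s = 13 + 19.4478 = 32.4478
θ=156.9°: R = R0 + s = 13 + 22.5315 = 35.5315

θ=152.2°: 32.4478
θ=156.9°: 35.5315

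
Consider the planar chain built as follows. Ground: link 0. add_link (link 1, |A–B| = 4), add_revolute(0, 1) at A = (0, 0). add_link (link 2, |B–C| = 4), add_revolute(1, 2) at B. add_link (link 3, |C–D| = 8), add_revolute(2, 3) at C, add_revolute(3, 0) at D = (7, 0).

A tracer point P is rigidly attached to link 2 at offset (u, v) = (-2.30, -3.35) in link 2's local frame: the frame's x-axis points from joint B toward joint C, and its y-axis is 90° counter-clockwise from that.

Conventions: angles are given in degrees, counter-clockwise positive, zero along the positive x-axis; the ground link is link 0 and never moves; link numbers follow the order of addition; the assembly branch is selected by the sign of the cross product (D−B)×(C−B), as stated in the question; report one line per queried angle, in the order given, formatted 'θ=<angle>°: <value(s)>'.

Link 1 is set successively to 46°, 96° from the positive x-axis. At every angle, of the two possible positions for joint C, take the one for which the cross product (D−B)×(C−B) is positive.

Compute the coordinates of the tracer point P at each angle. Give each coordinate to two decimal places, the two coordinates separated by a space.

A=(0,0), D=(7.00,0)
θ=46°: B = A + 4.00·(cos46°, sin46°) = (2.7786, 2.8774)
θ=46°: |BD| = 5.1087
θ=46°: circle(B,4.00) ∩ circle(D,8.00): a=-2.1435, h=3.3772
θ=46°:   candidates: C₊=(2.9096,6.8752) cross=17.253; C₋=(-0.8947,1.2940) cross=-17.253
θ=46°:   branch + wants cross > 0 → take C=(2.9096,6.8752) (cross=17.253)
θ=46°: ex = (C−B)/|BC| = (0.0327,0.9995); ey = (-0.9995,0.0327)
θ=46°: P = B + -2.30·ex + -3.35·ey = (6.0515,0.4689)
θ=96°: B = A + 4.00·(cos96°, sin96°) = (-0.4181, 3.9781)
θ=96°: |BD| = 8.4175
θ=96°: circle(B,4.00) ∩ circle(D,8.00): a=1.3575, h=3.7626
θ=96°:   candidates: C₊=(2.5564,6.6524) cross=31.672; C₋=(-1.0000,0.0206) cross=-31.672
θ=96°:   branch + wants cross > 0 → take C=(2.5564,6.6524) (cross=31.672)
θ=96°: ex = (C−B)/|BC| = (0.7436,0.6686); ey = (-0.6686,0.7436)
θ=96°: P = B + -2.30·ex + -3.35·ey = (0.1113,-0.0508)

θ=46°: 6.05 0.47
θ=96°: 0.11 -0.05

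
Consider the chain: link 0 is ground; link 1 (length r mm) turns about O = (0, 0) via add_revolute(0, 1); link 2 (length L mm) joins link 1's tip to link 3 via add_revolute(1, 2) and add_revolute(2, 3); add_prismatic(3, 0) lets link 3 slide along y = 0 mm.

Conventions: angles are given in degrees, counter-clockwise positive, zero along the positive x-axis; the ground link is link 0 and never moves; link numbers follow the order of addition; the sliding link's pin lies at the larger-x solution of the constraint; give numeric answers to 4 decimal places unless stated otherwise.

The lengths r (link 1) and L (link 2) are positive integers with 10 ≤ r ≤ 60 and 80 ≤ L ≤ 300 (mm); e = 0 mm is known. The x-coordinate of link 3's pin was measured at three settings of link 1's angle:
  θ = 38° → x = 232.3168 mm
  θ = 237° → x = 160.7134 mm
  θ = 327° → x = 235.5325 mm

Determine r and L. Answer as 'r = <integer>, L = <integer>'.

constraint per measurement: (x − r cos θ)² + (r sin θ − e)² = L²
subtracting the θ₁ and θ₂ equations cancels the r² and L² terms:
r = (x₁² − x₂²) / (2[(x₁cos θ₁ + e sin θ₁) − (x₂cos θ₂ + e sin θ₂)]) = 52.0000 → r = 52
L² = (x₁ − r cos θ₁)² + (r sin θ₁ − e)² = 37636.0094 → L = 194.0000 → L = 194
check at θ₃=327°: x = 235.5325 (printed 235.5325) ✓

r = 52, L = 194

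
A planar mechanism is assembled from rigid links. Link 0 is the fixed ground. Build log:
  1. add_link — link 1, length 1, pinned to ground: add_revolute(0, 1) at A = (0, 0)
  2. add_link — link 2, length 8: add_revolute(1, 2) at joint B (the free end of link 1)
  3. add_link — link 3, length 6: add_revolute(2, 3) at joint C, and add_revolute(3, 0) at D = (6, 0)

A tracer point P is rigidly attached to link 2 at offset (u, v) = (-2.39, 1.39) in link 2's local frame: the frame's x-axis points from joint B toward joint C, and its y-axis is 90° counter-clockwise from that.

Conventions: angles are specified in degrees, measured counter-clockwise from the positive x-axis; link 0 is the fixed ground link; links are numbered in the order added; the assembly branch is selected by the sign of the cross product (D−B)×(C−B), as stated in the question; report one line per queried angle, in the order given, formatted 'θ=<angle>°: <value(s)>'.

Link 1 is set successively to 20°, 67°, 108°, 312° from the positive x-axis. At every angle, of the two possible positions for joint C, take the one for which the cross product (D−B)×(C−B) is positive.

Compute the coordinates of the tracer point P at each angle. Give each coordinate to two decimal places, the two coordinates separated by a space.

A=(0,0), D=(6.00,0)
θ=20°: B = A + 1.00·(cos20°, sin20°) = (0.9397, 0.3420)
θ=20°: |BD| = 5.0719
θ=20°: circle(B,8.00) ∩ circle(D,6.00): a=5.2963, h=5.9958
θ=20°:   candidates: C₊=(6.6282,5.9670) cross=30.410; C₋=(5.8196,-5.9973) cross=-30.410
θ=20°:   branch + wants cross > 0 → take C=(6.6282,5.9670) (cross=30.410)
θ=20°: ex = (C−B)/|BC| = (0.7111,0.7031); ey = (-0.7031,0.7111)
θ=20°: P = B + -2.39·ex + 1.39·ey = (-1.7371,-0.3501)
θ=67°: B = A + 1.00·(cos67°, sin67°) = (0.3907, 0.9205)
θ=67°: |BD| = 5.6843
θ=67°: circle(B,8.00) ∩ circle(D,6.00): a=5.3051, h=5.9880
θ=67°:   candidates: C₊=(6.5955,5.9704) cross=34.038; C₋=(4.6561,-5.8476) cross=-34.038
θ=67°:   branch + wants cross > 0 → take C=(6.5955,5.9704) (cross=34.038)
θ=67°: ex = (C−B)/|BC| = (0.7756,0.6312); ey = (-0.6312,0.7756)
θ=67°: P = B + -2.39·ex + 1.39·ey = (-2.3403,0.4899)
θ=108°: B = A + 1.00·(cos108°, sin108°) = (-0.3090, 0.9511)
θ=108°: |BD| = 6.3803
θ=108°: circle(B,8.00) ∩ circle(D,6.00): a=5.3844, h=5.9168
θ=108°:   candidates: C₊=(5.8972,5.9991) cross=37.751; C₋=(4.1333,-5.7022) cross=-37.751
θ=108°:   branch + wants cross > 0 → take C=(5.8972,5.9991) (cross=37.751)
θ=108°: ex = (C−B)/|BC| = (0.7758,0.6310); ey = (-0.6310,0.7758)
θ=108°: P = B + -2.39·ex + 1.39·ey = (-3.0402,0.5213)
θ=312°: B = A + 1.00·(cos312°, sin312°) = (0.6691, -0.7431)
θ=312°: |BD| = 5.3824
θ=312°: circle(B,8.00) ∩ circle(D,6.00): a=5.2923, h=5.9993
θ=312°:   candidates: C₊=(5.0824,5.9294) cross=32.291; C₋=(6.7390,-5.9543) cross=-32.291
θ=312°:   branch + wants cross > 0 → take C=(5.0824,5.9294) (cross=32.291)
θ=312°: ex = (C−B)/|BC| = (0.5517,0.8341); ey = (-0.8341,0.5517)
θ=312°: P = B + -2.39·ex + 1.39·ey = (-1.8087,-1.9698)

θ=20°: -1.74 -0.35
θ=67°: -2.34 0.49
θ=108°: -3.04 0.52
θ=312°: -1.81 -1.97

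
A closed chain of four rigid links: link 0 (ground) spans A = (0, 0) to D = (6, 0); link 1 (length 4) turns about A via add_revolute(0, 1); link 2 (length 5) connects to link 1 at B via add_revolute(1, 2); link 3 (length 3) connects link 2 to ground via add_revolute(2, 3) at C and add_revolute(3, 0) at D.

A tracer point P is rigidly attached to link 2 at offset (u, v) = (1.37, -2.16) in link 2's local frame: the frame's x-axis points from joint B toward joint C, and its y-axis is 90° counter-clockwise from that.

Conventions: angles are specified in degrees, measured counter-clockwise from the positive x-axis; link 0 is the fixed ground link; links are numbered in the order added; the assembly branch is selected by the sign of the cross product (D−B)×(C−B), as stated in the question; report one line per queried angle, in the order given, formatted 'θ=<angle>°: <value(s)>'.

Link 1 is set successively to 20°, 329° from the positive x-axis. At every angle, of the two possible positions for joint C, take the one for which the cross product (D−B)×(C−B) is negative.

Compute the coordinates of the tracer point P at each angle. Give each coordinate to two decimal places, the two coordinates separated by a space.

A=(0,0), D=(6.00,0)
θ=20°: B = A + 4.00·(cos20°, sin20°) = (3.7588, 1.3681)
θ=20°: |BD| = 2.6258
θ=20°: circle(B,5.00) ∩ circle(D,3.00): a=4.3596, h=2.4482
θ=20°:   candidates: C₊=(8.7555,1.1863) cross=6.429; C₋=(6.2043,-2.9930) cross=-6.429
θ=20°:   branch - wants cross < 0 → take C=(6.2043,-2.9930) (cross=-6.429)
θ=20°: ex = (C−B)/|BC| = (0.4891,-0.8722); ey = (0.8722,0.4891)
θ=20°: P = B + 1.37·ex + -2.16·ey = (2.5448,-0.8833)
θ=329°: B = A + 4.00·(cos329°, sin329°) = (3.4287, -2.0602)
θ=329°: |BD| = 3.2948
θ=329°: circle(B,5.00) ∩ circle(D,3.00): a=4.0755, h=2.8967
θ=329°:   candidates: C₊=(4.7980,2.7487) cross=9.544; C₋=(8.4204,-1.7725) cross=-9.544
θ=329°:   branch - wants cross < 0 → take C=(8.4204,-1.7725) (cross=-9.544)
θ=329°: ex = (C−B)/|BC| = (0.9983,0.0575); ey = (-0.0575,0.9983)
θ=329°: P = B + 1.37·ex + -2.16·ey = (4.9207,-4.1378)

θ=20°: 2.54 -0.88
θ=329°: 4.92 -4.14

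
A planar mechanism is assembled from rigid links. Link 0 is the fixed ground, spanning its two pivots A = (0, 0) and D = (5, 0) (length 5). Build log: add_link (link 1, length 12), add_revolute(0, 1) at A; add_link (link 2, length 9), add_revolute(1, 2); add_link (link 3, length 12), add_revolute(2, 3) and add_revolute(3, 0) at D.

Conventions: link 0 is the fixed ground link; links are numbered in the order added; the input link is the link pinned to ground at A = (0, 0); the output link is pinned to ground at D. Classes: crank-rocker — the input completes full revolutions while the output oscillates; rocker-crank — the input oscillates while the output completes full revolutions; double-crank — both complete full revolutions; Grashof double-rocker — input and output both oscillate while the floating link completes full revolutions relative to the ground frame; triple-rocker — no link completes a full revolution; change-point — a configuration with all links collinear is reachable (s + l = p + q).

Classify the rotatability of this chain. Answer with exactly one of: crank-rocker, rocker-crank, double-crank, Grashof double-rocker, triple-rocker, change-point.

lengths: ground=5, input=12, coupler=9, output=12
sorted: s=5 (shortest), l=12 (longest), p+q=21
s + l = 17 vs p + q = 21
s + l < p + q (Grashof) with shortest = ground link → double-crank

double-crank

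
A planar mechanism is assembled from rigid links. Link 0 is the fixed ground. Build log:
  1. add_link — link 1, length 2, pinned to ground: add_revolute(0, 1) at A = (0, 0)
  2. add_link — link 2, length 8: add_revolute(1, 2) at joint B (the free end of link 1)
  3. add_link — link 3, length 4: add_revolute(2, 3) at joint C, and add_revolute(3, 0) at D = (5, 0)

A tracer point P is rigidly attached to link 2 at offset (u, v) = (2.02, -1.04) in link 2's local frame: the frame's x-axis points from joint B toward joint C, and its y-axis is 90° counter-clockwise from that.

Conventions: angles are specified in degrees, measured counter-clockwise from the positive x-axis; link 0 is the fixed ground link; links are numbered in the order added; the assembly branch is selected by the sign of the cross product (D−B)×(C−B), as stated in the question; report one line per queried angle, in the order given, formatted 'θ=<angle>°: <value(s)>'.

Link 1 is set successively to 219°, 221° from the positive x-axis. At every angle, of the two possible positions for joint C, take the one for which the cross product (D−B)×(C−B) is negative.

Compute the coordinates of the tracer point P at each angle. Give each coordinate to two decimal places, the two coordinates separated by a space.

A=(0,0), D=(5.00,0)
θ=219°: B = A + 2.00·(cos219°, sin219°) = (-1.5543, -1.2586)
θ=219°: |BD| = 6.6740
θ=219°: circle(B,8.00) ∩ circle(D,4.00): a=6.9330, h=3.9916
θ=219°:   candidates: C₊=(4.5016,3.9688) cross=26.640; C₋=(6.0071,-3.8711) cross=-26.640
θ=219°:   branch - wants cross < 0 → take C=(6.0071,-3.8711) (cross=-26.640)
θ=219°: ex = (C−B)/|BC| = (0.9452,-0.3266); ey = (0.3266,0.9452)
θ=219°: P = B + 2.02·ex + -1.04·ey = (0.0153,-2.9013)
θ=221°: B = A + 2.00·(cos221°, sin221°) = (-1.5094, -1.3121)
θ=221°: |BD| = 6.6403
θ=221°: circle(B,8.00) ∩ circle(D,4.00): a=6.9344, h=3.9892
θ=221°:   candidates: C₊=(4.5000,3.9686) cross=26.489; C₋=(6.0766,-3.8524) cross=-26.489
θ=221°:   branch - wants cross < 0 → take C=(6.0766,-3.8524) (cross=-26.489)
θ=221°: ex = (C−B)/|BC| = (0.9482,-0.3175); ey = (0.3175,0.9482)
θ=221°: P = B + 2.02·ex + -1.04·ey = (0.0758,-2.9397)

θ=219°: 0.02 -2.90
θ=221°: 0.08 -2.94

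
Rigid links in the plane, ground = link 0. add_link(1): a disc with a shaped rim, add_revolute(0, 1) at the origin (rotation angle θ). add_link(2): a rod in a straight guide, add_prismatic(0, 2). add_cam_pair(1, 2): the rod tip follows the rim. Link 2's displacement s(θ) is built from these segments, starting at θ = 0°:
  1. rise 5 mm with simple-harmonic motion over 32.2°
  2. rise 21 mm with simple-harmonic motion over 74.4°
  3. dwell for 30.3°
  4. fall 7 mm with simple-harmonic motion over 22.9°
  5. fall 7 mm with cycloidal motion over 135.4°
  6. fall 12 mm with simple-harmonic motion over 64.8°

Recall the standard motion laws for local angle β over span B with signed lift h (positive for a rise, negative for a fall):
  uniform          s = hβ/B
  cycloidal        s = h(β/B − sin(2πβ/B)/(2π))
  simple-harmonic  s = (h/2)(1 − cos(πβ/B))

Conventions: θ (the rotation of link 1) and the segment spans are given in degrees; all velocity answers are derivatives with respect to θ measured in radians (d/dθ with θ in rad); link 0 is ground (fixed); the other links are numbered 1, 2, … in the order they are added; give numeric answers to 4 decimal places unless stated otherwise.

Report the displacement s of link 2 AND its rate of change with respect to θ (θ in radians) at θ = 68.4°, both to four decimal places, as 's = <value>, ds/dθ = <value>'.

segment 1 (0° to 32.2°, simple-harmonic, h = 5) is passed completely: s = 0.0000 + (5) = 5.0000
θ = 68.4° falls in segment 2 (32.2° to 106.6°, simple-harmonic, h = 21): β = 68.4 − 32.2 = 36.2°, B = 74.4°; Δs = 21/2·(1 − cos(π·0.4866)) = 10.0568; s = 5.0000 + 10.0568 = 15.0568
velocity in seg [32.2°–106.6°] (simple-harmonic), θ in radians: β = 36.2° = 0.6318 rad, B = 74.4° = 1.2985 rad; ds/dθ = (πh/(2B)) sin(πβ/B) = (π·21/(2·1.2985)) sin(π·0.4866) = 25.380582 mm/rad

s = 15.0568, ds/dθ = 25.3806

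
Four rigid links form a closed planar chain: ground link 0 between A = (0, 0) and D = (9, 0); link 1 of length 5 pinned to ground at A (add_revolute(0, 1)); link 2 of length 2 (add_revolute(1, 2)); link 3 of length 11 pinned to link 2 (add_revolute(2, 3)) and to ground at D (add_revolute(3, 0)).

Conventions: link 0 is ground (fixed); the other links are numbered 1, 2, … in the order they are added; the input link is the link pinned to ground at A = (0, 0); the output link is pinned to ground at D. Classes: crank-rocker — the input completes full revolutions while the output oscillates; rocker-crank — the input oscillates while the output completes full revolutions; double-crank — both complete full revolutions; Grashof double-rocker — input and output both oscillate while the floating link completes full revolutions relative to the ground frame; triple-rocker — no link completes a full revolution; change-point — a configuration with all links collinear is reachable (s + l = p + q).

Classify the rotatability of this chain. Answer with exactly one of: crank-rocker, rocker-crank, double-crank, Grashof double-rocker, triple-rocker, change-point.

lengths: ground=9, input=5, coupler=2, output=11
sorted: s=2 (shortest), l=11 (longest), p+q=14
s + l = 13 vs p + q = 14
s + l < p + q (Grashof) with shortest = coupler link → Grashof double-rocker

Grashof double-rocker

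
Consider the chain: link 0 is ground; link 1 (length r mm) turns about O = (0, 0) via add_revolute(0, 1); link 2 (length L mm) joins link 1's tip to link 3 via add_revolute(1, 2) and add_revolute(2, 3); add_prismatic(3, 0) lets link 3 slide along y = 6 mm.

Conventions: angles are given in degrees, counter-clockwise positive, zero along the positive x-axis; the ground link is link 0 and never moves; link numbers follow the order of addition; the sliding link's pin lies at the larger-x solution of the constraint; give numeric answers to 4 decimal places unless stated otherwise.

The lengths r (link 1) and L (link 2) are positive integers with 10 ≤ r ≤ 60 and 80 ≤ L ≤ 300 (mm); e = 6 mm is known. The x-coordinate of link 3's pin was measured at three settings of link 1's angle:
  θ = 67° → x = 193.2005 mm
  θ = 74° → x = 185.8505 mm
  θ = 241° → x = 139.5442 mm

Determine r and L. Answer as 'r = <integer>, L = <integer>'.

constraint per measurement: (x − r cos θ)² + (r sin θ − e)² = L²
subtracting the θ₁ and θ₂ equations cancels the r² and L² terms:
r = (x₁² − x₂²) / (2[(x₁cos θ₁ + e sin θ₁) − (x₂cos θ₂ + e sin θ₂)]) = 57.9997 → r = 58
L² = (x₁ − r cos θ₁)² + (r sin θ₁ − e)² = 31328.9857 → L = 177.0000 → L = 177
check at θ₃=241°: x = 139.5442 (printed 139.5442) ✓

r = 58, L = 177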